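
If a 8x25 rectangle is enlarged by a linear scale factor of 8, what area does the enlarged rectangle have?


Original dimensions: 8 x 25
Enlargement factor = 8
New width = 8 * 8 = 64
New height = 25 * 8 = 200
New area = 64 * 200 = 12800

12800


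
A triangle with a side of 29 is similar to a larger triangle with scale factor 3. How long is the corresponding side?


Similar triangles have proportional sides
Scale factor = 3
Smaller side = 29
Corresponding larger side = 29 * 3
= 87

87


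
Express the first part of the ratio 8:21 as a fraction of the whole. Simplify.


Total parts = 8 + 21 = 29
First part fraction = 8/29
Simplify: 8/29 = 8/29

8/29


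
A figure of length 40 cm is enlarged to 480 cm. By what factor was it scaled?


Original length = 40 cm
Scaled length = 480 cm
Scale factor = 480 / 40
= 12

12


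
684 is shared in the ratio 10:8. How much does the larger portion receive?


Total parts = 10 + 8 = 18
Value per part = 684 / 18 = 38
First share = 10 * 38 = 380
Second share = 8 * 38 = 304
Larger share = 380

380


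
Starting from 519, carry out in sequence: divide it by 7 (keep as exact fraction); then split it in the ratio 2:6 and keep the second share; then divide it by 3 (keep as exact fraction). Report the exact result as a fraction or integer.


Start with 519.
Step 1: Divide by 7: 519 / 7 = 519/7
Step 2: Split 2:6, second share = 519/7 * 6/8 = 1557/28
Step 3: Divide by 3: 1557/28 / 3 = 519/28
Final result = 519/28

519/28


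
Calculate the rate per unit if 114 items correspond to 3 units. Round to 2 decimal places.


Total items = 114
Number of units = 3
Unit rate = 114 / 3
= 38 items per unit

38


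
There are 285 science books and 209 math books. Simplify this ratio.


Find GCD(285, 209)
GCD = 19
Divide both by 19: 285/19 = 15, 209/19 = 11
Simplified ratio = 15:11

15:11


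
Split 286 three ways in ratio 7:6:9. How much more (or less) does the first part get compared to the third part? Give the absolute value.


Total parts = 7 + 6 + 9 = 22
Value per part = 286 / 22 = 13
Shares: 7*13=91, 6*13=78, 9*13=117
First share = 91, third share = 117
Difference = |91 - 117| = 26

26


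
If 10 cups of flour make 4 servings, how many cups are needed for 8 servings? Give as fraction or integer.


Original: 10 cups for 4 servings
Target servings = 8
Scaling factor = 8/4
New amount = 10 * 8/4
= 80/4
= 20 cups

20


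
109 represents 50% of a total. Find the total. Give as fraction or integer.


Given: 109 is 50% of the whole
Set up: 109 = 50/100 * whole
whole = 109 * 100 / 50
whole = 10900 / 50
whole = 218

218


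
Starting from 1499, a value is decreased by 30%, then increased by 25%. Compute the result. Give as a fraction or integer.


Start: 1499
Step 1: decrease by 30% => multiply by 70/100
  1499 * 70/100 = 10493/10
Step 2: increase by 25% => multiply by 125/100
  10493/10 * 125/100 = 10493/8
Final value = 10493/8

10493/8


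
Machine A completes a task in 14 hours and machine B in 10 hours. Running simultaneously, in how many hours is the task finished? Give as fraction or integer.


Rate of A = 1/14 job per hour
Rate of B = 1/10 job per hour
Combined rate = 1/14 + 1/10
Find common denominator: (10 + 14)/(14*10) = 24/140
Combined rate = 6/35 job per hour
Time together = 1 / (6/35) = 35/6 hours

35/6


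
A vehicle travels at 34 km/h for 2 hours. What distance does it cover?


Using distance = speed * time
Speed = 34 km/h
Time = 2 hours
Distance = 34 * 2
= 68 km

68


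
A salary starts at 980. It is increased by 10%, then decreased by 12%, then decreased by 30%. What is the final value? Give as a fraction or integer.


Start: 980
Step 1: increase by 10% => multiply by 110/100
  980 * 110/100 = 1078
Step 2: decrease by 12% => multiply by 88/100
  1078 * 88/100 = 23716/25
Step 3: decrease by 30% => multiply by 70/100
  23716/25 * 70/100 = 83006/125
Final value = 83006/125

83006/125


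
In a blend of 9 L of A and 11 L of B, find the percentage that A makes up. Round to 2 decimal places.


Volume of A = 9 L
Volume of B = 11 L
Total volume = 9 + 11 = 20 L
Percentage of A = (9/20) * 100
= 45.00%

45.00


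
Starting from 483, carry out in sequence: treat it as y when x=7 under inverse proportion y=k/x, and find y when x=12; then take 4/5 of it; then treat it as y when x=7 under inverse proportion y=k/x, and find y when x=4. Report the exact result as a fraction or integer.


Start with 483.
Step 1: Inverse prop: k = (483)*7; new y = k/12 = 483*7/12 = 1127/4
Step 2: Take 4/5: 1127/4 * 4/5 = 1127/5
Step 3: Inverse prop: k = (1127/5)*7; new y = k/4 = 1127/5*7/4 = 7889/20
Final result = 7889/20

7889/20


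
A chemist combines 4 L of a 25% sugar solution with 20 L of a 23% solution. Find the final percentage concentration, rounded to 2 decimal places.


Solute in mixture 1 = 25% of 4 L = 4*25/100 = 1 L
Solute in mixture 2 = 23% of 20 L = 20*23/100 = 23/5 L
Total solute = 1 + 23/5 = 28/5 L
Total volume = 4 + 20 = 24 L
Final concentration = 28/5/24 * 100 = 23.33%

23.33


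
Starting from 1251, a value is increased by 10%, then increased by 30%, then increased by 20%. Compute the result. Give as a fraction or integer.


Start: 1251
Step 1: increase by 10% => multiply by 110/100
  1251 * 110/100 = 13761/10
Step 2: increase by 30% => multiply by 130/100
  13761/10 * 130/100 = 178893/100
Step 3: increase by 20% => multiply by 120/100
  178893/100 * 120/100 = 536679/250
Final value = 536679/250

536679/250


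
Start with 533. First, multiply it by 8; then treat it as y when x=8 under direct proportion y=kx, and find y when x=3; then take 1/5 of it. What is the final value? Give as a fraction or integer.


Start with 533.
Step 1: Multiply by 8: 533 * 8 = 4264
Step 2: Direct prop: k = (4264)/8; new y = k*3 = 4264*3/8 = 1599
Step 3: Take 1/5: 1599 * 1/5 = 1599/5
Final result = 1599/5

1599/5


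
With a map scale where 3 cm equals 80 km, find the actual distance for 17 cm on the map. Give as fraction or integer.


Map scale: 3 cm = 80 km
Measured distance on map = 17 cm
Set up proportion: 17 * 80 / 3
= 1360 / 3
= 1360/3 km

1360/3


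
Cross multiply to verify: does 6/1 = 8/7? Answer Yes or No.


Cross multiply to check 6/1 = 8/7
Left cross product: 6 * 7 = 42
Right cross product: 1 * 8 = 8
42 != 8
Not equal, so proportions differ => No

No


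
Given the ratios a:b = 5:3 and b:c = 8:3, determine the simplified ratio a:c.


Given a:b = 5:3 and b:c = 8:3
Make b consistent. Multiply first ratio by 8: a:b = 40:24
Multiply second ratio by 3: b:c = 24:9
Now b = 24 in both, so a:b:c = 40:24:9
Therefore a:c = 40:9
Simplify by GCD: a:c = 40:9

40:9


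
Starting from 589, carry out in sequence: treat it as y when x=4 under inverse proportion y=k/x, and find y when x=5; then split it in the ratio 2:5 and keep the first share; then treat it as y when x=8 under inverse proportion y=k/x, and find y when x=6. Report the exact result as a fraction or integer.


Start with 589.
Step 1: Inverse prop: k = (589)*4; new y = k/5 = 589*4/5 = 2356/5
Step 2: Split 2:5, first share = 2356/5 * 2/7 = 4712/35
Step 3: Inverse prop: k = (4712/35)*8; new y = k/6 = 4712/35*8/6 = 18848/105
Final result = 18848/105

18848/105


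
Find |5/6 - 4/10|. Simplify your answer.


Simplify: 5/6 = 5/6 and 4/10 = 2/5
Find common denominator: LCD = 30
Convert: 25/30 and 12/30
Difference = |25 - 12|/30 = 13/30
Simplified = 13/30

13/30


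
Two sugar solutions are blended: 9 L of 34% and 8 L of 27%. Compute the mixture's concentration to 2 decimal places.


Solute in mixture 1 = 34% of 9 L = 9*34/100 = 153/50 L
Solute in mixture 2 = 27% of 8 L = 8*27/100 = 54/25 L
Total solute = 153/50 + 54/25 = 261/50 L
Total volume = 9 + 8 = 17 L
Final concentration = 261/50/17 * 100 = 30.71%

30.71


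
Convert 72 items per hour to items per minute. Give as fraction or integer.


Converting from per hour to per minute
Rate = 72 items per hour
Divide by 60: 72/60
= 6/5 items per minute

6/5


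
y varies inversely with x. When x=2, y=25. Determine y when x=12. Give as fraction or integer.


Inverse proportion: y = k/x
Find k: k = 2 * 25 = 50
Compute y at x=12: y = 50/12
y = 25/6

25/6


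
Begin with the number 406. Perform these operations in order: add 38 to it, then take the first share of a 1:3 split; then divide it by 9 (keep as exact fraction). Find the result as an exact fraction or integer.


Start with 406.
Step 1: Add 38: 406+38=444; split 1:3 first = 444*1/4 = 111
Step 2: Divide by 9: 111 / 9 = 37/3
Final result = 37/3

37/3


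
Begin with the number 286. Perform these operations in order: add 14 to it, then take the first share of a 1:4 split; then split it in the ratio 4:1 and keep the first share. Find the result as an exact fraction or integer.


Start with 286.
Step 1: Add 14: 286+14=300; split 1:4 first = 300*1/5 = 60
Step 2: Split 4:1, first share = 60 * 4/5 = 48
Final result = 48

48


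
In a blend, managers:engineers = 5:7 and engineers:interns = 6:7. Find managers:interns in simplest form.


Given a:b = 5:7 and b:c = 6:7
Make b consistent. Multiply first ratio by 6: a:b = 30:42
Multiply second ratio by 7: b:c = 42:49
Now b = 42 in both, so a:b:c = 30:42:49
Therefore a:c = 30:49
Simplify by GCD: a:c = 30:49

30:49


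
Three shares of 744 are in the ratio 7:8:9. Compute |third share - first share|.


Total parts = 7 + 8 + 9 = 24
Value per part = 744 / 24 = 31
Shares: 7*31=217, 8*31=248, 9*31=279
Third share = 279, first share = 217
Difference = |279 - 217| = 62

62


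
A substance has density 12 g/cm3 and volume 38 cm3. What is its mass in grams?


Using mass = density * volume
Density = 12 g/cm3
Volume = 38 cm3
Mass = 12 * 38
= 456 g

456


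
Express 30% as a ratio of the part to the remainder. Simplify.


Part = 30%, Remainder = 70%
Ratio = 30:70
GCD(30, 70) = 10
Simplify: 3:7 = 3:7

3:7


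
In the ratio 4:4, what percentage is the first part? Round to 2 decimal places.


Total parts = 4 + 4 = 8
First part fraction = 4/8
Percentage = (4/8) * 100
= 0.5 * 100
= 50.00%

50.00


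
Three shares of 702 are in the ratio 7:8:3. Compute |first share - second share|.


Total parts = 7 + 8 + 3 = 18
Value per part = 702 / 18 = 39
Shares: 7*39=273, 8*39=312, 3*39=117
First share = 273, second share = 312
Difference = |273 - 312| = 39

39


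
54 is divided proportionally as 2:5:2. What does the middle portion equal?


Ratio = 2:5:2
Total parts = 2 + 5 + 2 = 9
Value per part = 54 / 9 = 6
First share = 2 * 6 = 12
Middle share = 5 * 6 = 30
Third share = 2 * 6 = 12

30


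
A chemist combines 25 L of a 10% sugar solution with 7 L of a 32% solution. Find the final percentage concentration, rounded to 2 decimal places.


Solute in mixture 1 = 10% of 25 L = 25*10/100 = 5/2 L
Solute in mixture 2 = 32% of 7 L = 7*32/100 = 56/25 L
Total solute = 5/2 + 56/25 = 237/50 L
Total volume = 25 + 7 = 32 L
Final concentration = 237/50/32 * 100 = 14.81%

14.81


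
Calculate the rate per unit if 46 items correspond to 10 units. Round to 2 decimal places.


Total items = 46
Number of units = 10
Unit rate = 46 / 10
= 4.60 items per unit

4.60


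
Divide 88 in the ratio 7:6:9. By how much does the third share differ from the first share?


Total parts = 7 + 6 + 9 = 22
Value per part = 88 / 22 = 4
Shares: 7*4=28, 6*4=24, 9*4=36
Third share = 36, first share = 28
Difference = |36 - 28| = 8

8


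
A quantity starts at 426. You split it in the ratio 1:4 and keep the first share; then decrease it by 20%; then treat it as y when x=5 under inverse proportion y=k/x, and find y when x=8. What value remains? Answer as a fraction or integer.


Start with 426.
Step 1: Split 1:4, first share = 426 * 1/5 = 426/5
Step 2: Decrease by 20%: 426/5 * 80/100 = 1704/25
Step 3: Inverse prop: k = (1704/25)*5; new y = k/8 = 1704/25*5/8 = 213/5
Final result = 213/5

213/5


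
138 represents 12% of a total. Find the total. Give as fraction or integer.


Given: 138 is 12% of the whole
Set up: 138 = 12/100 * whole
whole = 138 * 100 / 12
whole = 13800 / 12
whole = 1150

1150


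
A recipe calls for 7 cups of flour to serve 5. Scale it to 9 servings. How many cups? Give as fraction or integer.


Original: 7 cups for 5 servings
Target servings = 9
Scaling factor = 9/5
New amount = 7 * 9/5
= 63/5
= 63/5 cups

63/5


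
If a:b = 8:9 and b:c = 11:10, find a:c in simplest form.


Given a:b = 8:9 and b:c = 11:10
Make b consistent. Multiply first ratio by 11: a:b = 88:99
Multiply second ratio by 9: b:c = 99:90
Now b = 99 in both, so a:b:c = 88:99:90
Therefore a:c = 88:90
Simplify by GCD: a:c = 44:45

44:45


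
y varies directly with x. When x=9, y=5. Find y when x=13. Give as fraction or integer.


Direct proportion: y = kx
Find k: k = 5/9 = 5/9
Compute y at x=13: y = 5/9 * 13
y = 65/9

65/9


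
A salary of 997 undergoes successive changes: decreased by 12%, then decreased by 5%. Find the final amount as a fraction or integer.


Start: 997
Step 1: decrease by 12% => multiply by 88/100
  997 * 88/100 = 21934/25
Step 2: decrease by 5% => multiply by 95/100
  21934/25 * 95/100 = 208373/250
Final value = 208373/250

208373/250


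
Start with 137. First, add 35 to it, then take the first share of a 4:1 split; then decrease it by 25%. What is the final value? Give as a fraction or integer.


Start with 137.
Step 1: Add 35: 137+35=172; split 4:1 first = 172*4/5 = 688/5
Step 2: Decrease by 25%: 688/5 * 75/100 = 516/5
Final result = 516/5

516/5


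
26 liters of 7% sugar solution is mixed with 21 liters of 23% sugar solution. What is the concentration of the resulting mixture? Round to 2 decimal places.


Solute in mixture 1 = 7% of 26 L = 26*7/100 = 91/50 L
Solute in mixture 2 = 23% of 21 L = 21*23/100 = 483/100 L
Total solute = 91/50 + 483/100 = 133/20 L
Total volume = 26 + 21 = 47 L
Final concentration = 133/20/47 * 100 = 14.15%

14.15


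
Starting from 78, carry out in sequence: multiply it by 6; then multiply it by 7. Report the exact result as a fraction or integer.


Start with 78.
Step 1: Multiply by 6: 78 * 6 = 468
Step 2: Multiply by 7: 468 * 7 = 3276
Final result = 3276

3276


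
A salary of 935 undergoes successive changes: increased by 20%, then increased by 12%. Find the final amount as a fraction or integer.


Start: 935
Step 1: increase by 20% => multiply by 120/100
  935 * 120/100 = 1122
Step 2: increase by 12% => multiply by 112/100
  1122 * 112/100 = 31416/25
Final value = 31416/25

31416/25


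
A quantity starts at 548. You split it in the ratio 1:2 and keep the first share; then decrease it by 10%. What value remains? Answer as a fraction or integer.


Start with 548.
Step 1: Split 1:2, first share = 548 * 1/3 = 548/3
Step 2: Decrease by 10%: 548/3 * 90/100 = 822/5
Final result = 822/5

822/5


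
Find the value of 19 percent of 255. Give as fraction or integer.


Compute 19% of 255
Convert percentage: 19% = 19/100
Multiply: 255 * 19/100
= 4845/100
= 969/20

969/20


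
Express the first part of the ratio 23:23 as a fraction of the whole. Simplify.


Total parts = 23 + 23 = 46
First part fraction = 23/46
Simplify: 23/46 = 1/2

1/2


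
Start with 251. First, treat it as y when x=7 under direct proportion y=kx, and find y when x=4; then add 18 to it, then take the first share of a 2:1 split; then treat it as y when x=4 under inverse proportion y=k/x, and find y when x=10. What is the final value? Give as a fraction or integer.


Start with 251.
Step 1: Direct prop: k = (251)/7; new y = k*4 = 251*4/7 = 1004/7
Step 2: Add 18: 1004/7+18=1130/7; split 2:1 first = 1130/7*2/3 = 2260/21
Step 3: Inverse prop: k = (2260/21)*4; new y = k/10 = 2260/21*4/10 = 904/21
Final result = 904/21

904/21


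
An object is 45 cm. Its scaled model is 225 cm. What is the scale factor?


Original length = 45 cm
Scaled length = 225 cm
Scale factor = 225 / 45
= 5

5


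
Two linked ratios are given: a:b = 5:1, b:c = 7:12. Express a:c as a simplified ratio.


Given a:b = 5:1 and b:c = 7:12
Make b consistent. Multiply first ratio by 7: a:b = 35:7
Multiply second ratio by 1: b:c = 7:12
Now b = 7 in both, so a:b:c = 35:7:12
Therefore a:c = 35:12
Simplify by GCD: a:c = 35:12

35:12


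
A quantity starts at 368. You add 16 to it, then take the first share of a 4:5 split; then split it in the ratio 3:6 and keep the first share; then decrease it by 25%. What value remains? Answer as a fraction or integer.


Start with 368.
Step 1: Add 16: 368+16=384; split 4:5 first = 384*4/9 = 512/3
Step 2: Split 3:6, first share = 512/3 * 3/9 = 512/9
Step 3: Decrease by 25%: 512/9 * 75/100 = 128/3
Final result = 128/3

128/3


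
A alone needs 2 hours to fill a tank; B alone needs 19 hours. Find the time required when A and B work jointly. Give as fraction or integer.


Rate of A = 1/2 job per hour
Rate of B = 1/19 job per hour
Combined rate = 1/2 + 1/19
Find common denominator: (19 + 2)/(2*19) = 21/38
Combined rate = 21/38 job per hour
Time together = 1 / (21/38) = 38/21 hours

38/21


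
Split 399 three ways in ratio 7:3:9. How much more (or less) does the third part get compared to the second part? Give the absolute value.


Total parts = 7 + 3 + 9 = 19
Value per part = 399 / 19 = 21
Shares: 7*21=147, 3*21=63, 9*21=189
Third share = 189, second share = 63
Difference = |189 - 63| = 126

126


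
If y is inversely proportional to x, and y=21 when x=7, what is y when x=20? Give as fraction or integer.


Inverse proportion: y = k/x
Find k: k = 7 * 21 = 147
Compute y at x=20: y = 147/20
y = 147/20

147/20


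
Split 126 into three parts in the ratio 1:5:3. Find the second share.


Ratio = 1:5:3
Total parts = 1 + 5 + 3 = 9
Value per part = 126 / 9 = 14
First share = 1 * 14 = 14
Middle share = 5 * 14 = 70
Third share = 3 * 14 = 42

70


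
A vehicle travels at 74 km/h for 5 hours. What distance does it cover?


Using distance = speed * time
Speed = 74 km/h
Time = 5 hours
Distance = 74 * 5
= 370 km

370


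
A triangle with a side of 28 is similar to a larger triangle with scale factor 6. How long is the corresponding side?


Similar triangles have proportional sides
Scale factor = 6
Smaller side = 28
Corresponding larger side = 28 * 6
= 168

168


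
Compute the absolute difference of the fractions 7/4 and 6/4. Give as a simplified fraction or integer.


Simplify: 7/4 = 7/4 and 6/4 = 3/2
Find common denominator: LCD = 4
Convert: 7/4 and 6/4
Difference = |7 - 6|/4 = 1/4
Simplified = 1/4

1/4


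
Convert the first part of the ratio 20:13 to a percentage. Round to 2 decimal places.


Total parts = 20 + 13 = 33
First part fraction = 20/33
Percentage = (20/33) * 100
= 0.606061 * 100
= 60.61%

60.61


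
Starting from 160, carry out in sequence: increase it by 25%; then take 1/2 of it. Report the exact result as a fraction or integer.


Start with 160.
Step 1: Increase by 25%: 160 * 125/100 = 200
Step 2: Take 1/2: 200 * 1/2 = 100
Final result = 100

100


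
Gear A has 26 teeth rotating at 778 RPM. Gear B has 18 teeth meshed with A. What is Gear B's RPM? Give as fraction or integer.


Gear ratio: teeth_A * RPM_A = teeth_B * RPM_B
26 * 778 = 18 * RPM_B
20228 = 18 * RPM_B
RPM_B = 20228 / 18
RPM_B = 10114/9

10114/9


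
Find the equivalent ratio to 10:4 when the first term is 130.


Original ratio: 10:4
First term target: 130
Scale factor = 130 / 10 = 13
Multiply second term: 4 * 13 = 52
Equivalent ratio = 130:52

130:52


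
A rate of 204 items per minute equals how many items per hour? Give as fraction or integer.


Converting from per minute to per hour
Rate = 204 items per minute
Multiply by 60: 204 * 60
= 12240 items per hour

12240


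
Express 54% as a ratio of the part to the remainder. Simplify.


Part = 54%, Remainder = 46%
Ratio = 54:46
GCD(54, 46) = 2
Simplify: 27:23 = 27:23

27:23


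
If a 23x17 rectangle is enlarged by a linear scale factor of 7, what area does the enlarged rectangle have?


Original dimensions: 23 x 17
Enlargement factor = 7
New width = 23 * 7 = 161
New height = 17 * 7 = 119
New area = 161 * 119 = 19159

19159


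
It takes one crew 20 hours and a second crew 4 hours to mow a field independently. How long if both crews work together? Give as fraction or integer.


Rate of A = 1/20 job per hour
Rate of B = 1/4 job per hour
Combined rate = 1/20 + 1/4
Find common denominator: (4 + 20)/(20*4) = 24/80
Combined rate = 3/10 job per hour
Time together = 1 / (3/10) = 10/3 hours

10/3


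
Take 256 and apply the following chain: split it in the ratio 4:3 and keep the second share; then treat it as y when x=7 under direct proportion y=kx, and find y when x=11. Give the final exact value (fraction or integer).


Start with 256.
Step 1: Split 4:3, second share = 256 * 3/7 = 768/7
Step 2: Direct prop: k = (768/7)/7; new y = k*11 = 768/7*11/7 = 8448/49
Final result = 8448/49

8448/49


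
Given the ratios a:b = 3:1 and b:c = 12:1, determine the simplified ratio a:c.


Given a:b = 3:1 and b:c = 12:1
Make b consistent. Multiply first ratio by 12: a:b = 36:12
Multiply second ratio by 1: b:c = 12:1
Now b = 12 in both, so a:b:c = 36:12:1
Therefore a:c = 36:1
Simplify by GCD: a:c = 36:1

36:1


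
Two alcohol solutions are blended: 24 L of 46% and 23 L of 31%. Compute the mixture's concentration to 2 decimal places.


Solute in mixture 1 = 46% of 24 L = 24*46/100 = 276/25 L
Solute in mixture 2 = 31% of 23 L = 23*31/100 = 713/100 L
Total solute = 276/25 + 713/100 = 1817/100 L
Total volume = 24 + 23 = 47 L
Final concentration = 1817/100/47 * 100 = 38.66%

38.66


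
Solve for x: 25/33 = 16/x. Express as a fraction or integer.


Setting up: 25/33 = 16/x
Cross multiply: 25 * x = 33 * 16
25x = 528
x = 528/25
x = 528/25

528/25


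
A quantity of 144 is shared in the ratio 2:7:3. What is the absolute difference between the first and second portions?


Total parts = 2 + 7 + 3 = 12
Value per part = 144 / 12 = 12
Shares: 2*12=24, 7*12=84, 3*12=36
First share = 24, second share = 84
Difference = |24 - 84| = 60

60


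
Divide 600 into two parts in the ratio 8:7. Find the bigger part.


Total parts = 8 + 7 = 15
Value per part = 600 / 15 = 40
First share = 8 * 40 = 320
Second share = 7 * 40 = 280
Larger share = 320

320


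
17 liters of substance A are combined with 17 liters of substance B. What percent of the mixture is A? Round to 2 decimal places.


Volume of A = 17 L
Volume of B = 17 L
Total volume = 17 + 17 = 34 L
Percentage of A = (17/34) * 100
= 50.00%

50.00


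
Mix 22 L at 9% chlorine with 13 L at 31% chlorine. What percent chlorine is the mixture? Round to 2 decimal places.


Solute in mixture 1 = 9% of 22 L = 22*9/100 = 99/50 L
Solute in mixture 2 = 31% of 13 L = 13*31/100 = 403/100 L
Total solute = 99/50 + 403/100 = 601/100 L
Total volume = 22 + 13 = 35 L
Final concentration = 601/100/35 * 100 = 17.17%

17.17


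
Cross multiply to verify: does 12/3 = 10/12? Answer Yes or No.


Cross multiply to check 12/3 = 10/12
Left cross product: 12 * 12 = 144
Right cross product: 3 * 10 = 30
144 != 30
Not equal, so proportions differ => No

No


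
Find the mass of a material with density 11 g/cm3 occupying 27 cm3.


Using mass = density * volume
Density = 11 g/cm3
Volume = 27 cm3
Mass = 11 * 27
= 297 g

297


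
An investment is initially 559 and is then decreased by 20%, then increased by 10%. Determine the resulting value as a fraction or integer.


Start: 559
Step 1: decrease by 20% => multiply by 80/100
  559 * 80/100 = 2236/5
Step 2: increase by 10% => multiply by 110/100
  2236/5 * 110/100 = 12298/25
Final value = 12298/25

12298/25


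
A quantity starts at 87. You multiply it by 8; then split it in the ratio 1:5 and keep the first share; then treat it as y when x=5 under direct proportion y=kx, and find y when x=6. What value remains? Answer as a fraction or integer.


Start with 87.
Step 1: Multiply by 8: 87 * 8 = 696
Step 2: Split 1:5, first share = 696 * 1/6 = 116
Step 3: Direct prop: k = (116)/5; new y = k*6 = 116*6/5 = 696/5
Final result = 696/5

696/5


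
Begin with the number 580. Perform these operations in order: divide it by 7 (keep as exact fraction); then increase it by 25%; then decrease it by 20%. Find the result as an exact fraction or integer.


Start with 580.
Step 1: Divide by 7: 580 / 7 = 580/7
Step 2: Increase by 25%: 580/7 * 125/100 = 725/7
Step 3: Decrease by 20%: 725/7 * 80/100 = 580/7
Final result = 580/7

580/7


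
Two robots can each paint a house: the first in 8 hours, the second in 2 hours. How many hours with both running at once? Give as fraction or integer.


Rate of A = 1/8 job per hour
Rate of B = 1/2 job per hour
Combined rate = 1/8 + 1/2
Find common denominator: (2 + 8)/(8*2) = 10/16
Combined rate = 5/8 job per hour
Time together = 1 / (5/8) = 8/5 hours

8/5


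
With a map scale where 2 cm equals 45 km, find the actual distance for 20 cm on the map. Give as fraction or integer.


Map scale: 2 cm = 45 km
Measured distance on map = 20 cm
Set up proportion: 20 * 45 / 2
= 900 / 2
= 450 km

450


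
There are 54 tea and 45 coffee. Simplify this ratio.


Find GCD(54, 45)
GCD = 9
Divide both by 9: 54/9 = 6, 45/9 = 5
Simplified ratio = 6:5

6:5


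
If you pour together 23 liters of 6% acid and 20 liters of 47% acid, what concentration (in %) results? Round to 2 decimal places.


Solute in mixture 1 = 6% of 23 L = 23*6/100 = 69/50 L
Solute in mixture 2 = 47% of 20 L = 20*47/100 = 47/5 L
Total solute = 69/50 + 47/5 = 539/50 L
Total volume = 23 + 20 = 43 L
Final concentration = 539/50/43 * 100 = 25.07%

25.07


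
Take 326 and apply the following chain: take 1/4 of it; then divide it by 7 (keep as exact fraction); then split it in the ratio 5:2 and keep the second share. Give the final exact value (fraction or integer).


Start with 326.
Step 1: Take 1/4: 326 * 1/4 = 163/2
Step 2: Divide by 7: 163/2 / 7 = 163/14
Step 3: Split 5:2, second share = 163/14 * 2/7 = 163/49
Final result = 163/49

163/49


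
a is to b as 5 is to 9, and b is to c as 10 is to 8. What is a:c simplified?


Given a:b = 5:9 and b:c = 10:8
Make b consistent. Multiply first ratio by 10: a:b = 50:90
Multiply second ratio by 9: b:c = 90:72
Now b = 90 in both, so a:b:c = 50:90:72
Therefore a:c = 50:72
Simplify by GCD: a:c = 25:36

25:36


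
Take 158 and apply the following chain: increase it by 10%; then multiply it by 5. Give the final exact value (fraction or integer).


Start with 158.
Step 1: Increase by 10%: 158 * 110/100 = 869/5
Step 2: Multiply by 5: 869/5 * 5 = 869
Final result = 869

869


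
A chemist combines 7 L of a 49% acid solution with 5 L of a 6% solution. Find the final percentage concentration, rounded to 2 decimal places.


Solute in mixture 1 = 49% of 7 L = 7*49/100 = 343/100 L
Solute in mixture 2 = 6% of 5 L = 5*6/100 = 3/10 L
Total solute = 343/100 + 3/10 = 373/100 L
Total volume = 7 + 5 = 12 L
Final concentration = 373/100/12 * 100 = 31.08%

31.08


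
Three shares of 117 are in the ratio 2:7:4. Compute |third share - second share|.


Total parts = 2 + 7 + 4 = 13
Value per part = 117 / 13 = 9
Shares: 2*9=18, 7*9=63, 4*9=36
Third share = 36, second share = 63
Difference = |36 - 63| = 27

27


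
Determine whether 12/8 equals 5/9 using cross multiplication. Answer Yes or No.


Cross multiply to check 12/8 = 5/9
Left cross product: 12 * 9 = 108
Right cross product: 8 * 5 = 40
108 != 40
Not equal, so proportions differ => No

No


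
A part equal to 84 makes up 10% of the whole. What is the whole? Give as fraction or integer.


Given: 84 is 10% of the whole
Set up: 84 = 10/100 * whole
whole = 84 * 100 / 10
whole = 8400 / 10
whole = 840

840


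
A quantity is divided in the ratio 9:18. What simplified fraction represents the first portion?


Total parts = 9 + 18 = 27
First part fraction = 9/27
Simplify: 9/27 = 1/3

1/3


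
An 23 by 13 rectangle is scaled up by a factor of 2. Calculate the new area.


Original dimensions: 23 x 13
Enlargement factor = 2
New width = 23 * 2 = 46
New height = 13 * 2 = 26
New area = 46 * 26 = 1196

1196


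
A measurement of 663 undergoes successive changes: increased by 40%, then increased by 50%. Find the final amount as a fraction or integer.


Start: 663
Step 1: increase by 40% => multiply by 140/100
  663 * 140/100 = 4641/5
Step 2: increase by 50% => multiply by 150/100
  4641/5 * 150/100 = 13923/10
Final value = 13923/10

13923/10


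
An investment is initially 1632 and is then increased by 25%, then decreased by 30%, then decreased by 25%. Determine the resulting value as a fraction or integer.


Start: 1632
Step 1: increase by 25% => multiply by 125/100
  1632 * 125/100 = 2040
Step 2: decrease by 30% => multiply by 70/100
  2040 * 70/100 = 1428
Step 3: decrease by 25% => multiply by 75/100
  1428 * 75/100 = 1071
Final value = 1071

1071


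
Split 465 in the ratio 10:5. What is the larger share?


Total parts = 10 + 5 = 15
Value per part = 465 / 15 = 31
First share = 10 * 31 = 310
Second share = 5 * 31 = 155
Larger share = 310

310


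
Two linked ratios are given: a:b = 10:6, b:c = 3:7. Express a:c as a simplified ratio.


Given a:b = 10:6 and b:c = 3:7
Make b consistent. Multiply first ratio by 3: a:b = 30:18
Multiply second ratio by 6: b:c = 18:42
Now b = 18 in both, so a:b:c = 30:18:42
Therefore a:c = 30:42
Simplify by GCD: a:c = 5:7

5:7


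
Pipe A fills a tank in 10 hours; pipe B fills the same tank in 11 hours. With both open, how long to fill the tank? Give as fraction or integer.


Rate of A = 1/10 job per hour
Rate of B = 1/11 job per hour
Combined rate = 1/10 + 1/11
Find common denominator: (11 + 10)/(10*11) = 21/110
Combined rate = 21/110 job per hour
Time together = 1 / (21/110) = 110/21 hours

110/21


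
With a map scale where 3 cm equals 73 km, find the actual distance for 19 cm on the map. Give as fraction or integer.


Map scale: 3 cm = 73 km
Measured distance on map = 19 cm
Set up proportion: 19 * 73 / 3
= 1387 / 3
= 1387/3 km

1387/3


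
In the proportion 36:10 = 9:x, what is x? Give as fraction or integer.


Setting up: 36/10 = 9/x
Cross multiply: 36 * x = 10 * 9
36x = 90
x = 90/36
x = 5/2

5/2


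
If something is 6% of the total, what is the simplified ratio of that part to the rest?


Part = 6%, Remainder = 94%
Ratio = 6:94
GCD(6, 94) = 2
Simplify: 3:47 = 3:47

3:47


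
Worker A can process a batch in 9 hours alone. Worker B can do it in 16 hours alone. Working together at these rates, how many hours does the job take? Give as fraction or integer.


Rate of A = 1/9 job per hour
Rate of B = 1/16 job per hour
Combined rate = 1/9 + 1/16
Find common denominator: (16 + 9)/(9*16) = 25/144
Combined rate = 25/144 job per hour
Time together = 1 / (25/144) = 144/25 hours

144/25


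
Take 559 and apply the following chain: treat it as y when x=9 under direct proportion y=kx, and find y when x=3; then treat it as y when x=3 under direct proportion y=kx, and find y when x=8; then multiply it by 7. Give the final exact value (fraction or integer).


Start with 559.
Step 1: Direct prop: k = (559)/9; new y = k*3 = 559*3/9 = 559/3
Step 2: Direct prop: k = (559/3)/3; new y = k*8 = 559/3*8/3 = 4472/9
Step 3: Multiply by 7: 4472/9 * 7 = 31304/9
Final result = 31304/9

31304/9


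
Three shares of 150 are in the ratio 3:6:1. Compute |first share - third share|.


Total parts = 3 + 6 + 1 = 10
Value per part = 150 / 10 = 15
Shares: 3*15=45, 6*15=90, 1*15=15
First share = 45, third share = 15
Difference = |45 - 15| = 30

30


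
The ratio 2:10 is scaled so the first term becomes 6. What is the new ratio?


Original ratio: 2:10
First term target: 6
Scale factor = 6 / 2 = 3
Multiply second term: 10 * 3 = 30
Equivalent ratio = 6:30

6:30


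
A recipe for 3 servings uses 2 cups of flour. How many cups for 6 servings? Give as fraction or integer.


Original: 2 cups for 3 servings
Target servings = 6
Scaling factor = 6/3
New amount = 2 * 6/3
= 12/3
= 4 cups

4


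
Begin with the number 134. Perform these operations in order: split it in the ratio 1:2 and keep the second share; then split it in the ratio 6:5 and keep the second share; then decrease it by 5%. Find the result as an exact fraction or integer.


Start with 134.
Step 1: Split 1:2, second share = 134 * 2/3 = 268/3
Step 2: Split 6:5, second share = 268/3 * 5/11 = 1340/33
Step 3: Decrease by 5%: 1340/33 * 95/100 = 1273/33
Final result = 1273/33

1273/33


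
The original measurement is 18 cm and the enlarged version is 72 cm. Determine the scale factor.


Original length = 18 cm
Scaled length = 72 cm
Scale factor = 72 / 18
= 4

4


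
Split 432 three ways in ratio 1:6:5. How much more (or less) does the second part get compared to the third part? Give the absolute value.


Total parts = 1 + 6 + 5 = 12
Value per part = 432 / 12 = 36
Shares: 1*36=36, 6*36=216, 5*36=180
Second share = 216, third share = 180
Difference = |216 - 180| = 36

36


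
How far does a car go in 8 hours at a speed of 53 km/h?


Using distance = speed * time
Speed = 53 km/h
Time = 8 hours
Distance = 53 * 8
= 424 km

424


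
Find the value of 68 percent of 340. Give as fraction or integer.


Compute 68% of 340
Convert percentage: 68% = 68/100
Multiply: 340 * 68/100
= 23120/100
= 1156/5

1156/5


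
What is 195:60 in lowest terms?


Find GCD(195, 60)
GCD = 15
Divide both by 15: 195/15 = 13, 60/15 = 4
Simplified ratio = 13:4

13:4


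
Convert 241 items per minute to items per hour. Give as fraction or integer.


Converting from per minute to per hour
Rate = 241 items per minute
Multiply by 60: 241 * 60
= 14460 items per hour

14460


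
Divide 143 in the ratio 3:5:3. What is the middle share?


Ratio = 3:5:3
Total parts = 3 + 5 + 3 = 11
Value per part = 143 / 11 = 13
First share = 3 * 13 = 39
Middle share = 5 * 13 = 65
Third share = 3 * 13 = 39

65


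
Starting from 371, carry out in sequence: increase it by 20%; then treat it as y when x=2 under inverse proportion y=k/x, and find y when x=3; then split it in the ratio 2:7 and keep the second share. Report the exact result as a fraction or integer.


Start with 371.
Step 1: Increase by 20%: 371 * 120/100 = 2226/5
Step 2: Inverse prop: k = (2226/5)*2; new y = k/3 = 2226/5*2/3 = 1484/5
Step 3: Split 2:7, second share = 1484/5 * 7/9 = 10388/45
Final result = 10388/45

10388/45


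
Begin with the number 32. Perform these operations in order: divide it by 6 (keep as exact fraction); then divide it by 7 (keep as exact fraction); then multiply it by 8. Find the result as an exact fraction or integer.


Start with 32.
Step 1: Divide by 6: 32 / 6 = 16/3
Step 2: Divide by 7: 16/3 / 7 = 16/21
Step 3: Multiply by 8: 16/21 * 8 = 128/21
Final result = 128/21

128/21


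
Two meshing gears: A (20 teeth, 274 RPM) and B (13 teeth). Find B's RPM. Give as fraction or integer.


Gear ratio: teeth_A * RPM_A = teeth_B * RPM_B
20 * 274 = 13 * RPM_B
5480 = 13 * RPM_B
RPM_B = 5480 / 13
RPM_B = 5480/13

5480/13


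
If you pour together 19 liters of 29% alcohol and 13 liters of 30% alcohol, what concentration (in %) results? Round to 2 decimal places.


Solute in mixture 1 = 29% of 19 L = 19*29/100 = 551/100 L
Solute in mixture 2 = 30% of 13 L = 13*30/100 = 39/10 L
Total solute = 551/100 + 39/10 = 941/100 L
Total volume = 19 + 13 = 32 L
Final concentration = 941/100/32 * 100 = 29.41%

29.41


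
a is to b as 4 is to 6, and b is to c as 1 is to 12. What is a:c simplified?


Given a:b = 4:6 and b:c = 1:12
Make b consistent. Multiply first ratio by 1: a:b = 4:6
Multiply second ratio by 6: b:c = 6:72
Now b = 6 in both, so a:b:c = 4:6:72
Therefore a:c = 4:72
Simplify by GCD: a:c = 1:18

1:18


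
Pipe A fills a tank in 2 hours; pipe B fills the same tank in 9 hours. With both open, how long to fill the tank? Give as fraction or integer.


Rate of A = 1/2 job per hour
Rate of B = 1/9 job per hour
Combined rate = 1/2 + 1/9
Find common denominator: (9 + 2)/(2*9) = 11/18
Combined rate = 11/18 job per hour
Time together = 1 / (11/18) = 18/11 hours

18/11


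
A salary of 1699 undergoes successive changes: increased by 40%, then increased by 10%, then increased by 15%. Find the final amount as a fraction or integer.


Start: 1699
Step 1: increase by 40% => multiply by 140/100
  1699 * 140/100 = 11893/5
Step 2: increase by 10% => multiply by 110/100
  11893/5 * 110/100 = 130823/50
Step 3: increase by 15% => multiply by 115/100
  130823/50 * 115/100 = 3008929/1000
Final value = 3008929/1000

3008929/1000


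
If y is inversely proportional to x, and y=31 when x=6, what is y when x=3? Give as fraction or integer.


Inverse proportion: y = k/x
Find k: k = 6 * 31 = 186
Compute y at x=3: y = 186/3
y = 62

62


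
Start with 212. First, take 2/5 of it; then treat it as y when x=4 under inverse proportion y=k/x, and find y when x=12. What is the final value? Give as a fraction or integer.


Start with 212.
Step 1: Take 2/5: 212 * 2/5 = 424/5
Step 2: Inverse prop: k = (424/5)*4; new y = k/12 = 424/5*4/12 = 424/15
Final result = 424/15

424/15


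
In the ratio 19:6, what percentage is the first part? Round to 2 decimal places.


Total parts = 19 + 6 = 25
First part fraction = 19/25
Percentage = (19/25) * 100
= 0.76 * 100
= 76.00%

76.00


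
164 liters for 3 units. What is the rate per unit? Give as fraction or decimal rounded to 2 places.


Total liters = 164
Number of units = 3
Unit rate = 164 / 3
= 54.67 liters per unit

54.67


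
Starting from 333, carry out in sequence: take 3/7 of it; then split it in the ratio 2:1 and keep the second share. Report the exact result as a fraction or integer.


Start with 333.
Step 1: Take 3/7: 333 * 3/7 = 999/7
Step 2: Split 2:1, second share = 999/7 * 1/3 = 333/7
Final result = 333/7

333/7


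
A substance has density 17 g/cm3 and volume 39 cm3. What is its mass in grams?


Using mass = density * volume
Density = 17 g/cm3
Volume = 39 cm3
Mass = 17 * 39
= 663 g

663


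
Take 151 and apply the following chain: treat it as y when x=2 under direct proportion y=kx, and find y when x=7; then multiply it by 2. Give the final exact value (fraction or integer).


Start with 151.
Step 1: Direct prop: k = (151)/2; new y = k*7 = 151*7/2 = 1057/2
Step 2: Multiply by 2: 1057/2 * 2 = 1057
Final result = 1057

1057


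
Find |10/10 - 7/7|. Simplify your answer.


Simplify: 10/10 = 1 and 7/7 = 1
Find common denominator: LCD = 1
Convert: 1/1 and 1/1
Difference = |1 - 1|/1 = 0/1
Simplified = 0

0


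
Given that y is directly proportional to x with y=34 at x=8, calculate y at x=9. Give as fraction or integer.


Direct proportion: y = kx
Find k: k = 34/8 = 17/4
Compute y at x=9: y = 17/4 * 9
y = 153/4

153/4


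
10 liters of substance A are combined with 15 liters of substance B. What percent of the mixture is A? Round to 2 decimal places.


Volume of A = 10 L
Volume of B = 15 L
Total volume = 10 + 15 = 25 L
Percentage of A = (10/25) * 100
= 40.00%

40.00


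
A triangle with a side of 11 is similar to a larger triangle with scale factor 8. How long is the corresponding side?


Similar triangles have proportional sides
Scale factor = 8
Smaller side = 11
Corresponding larger side = 11 * 8
= 88

88


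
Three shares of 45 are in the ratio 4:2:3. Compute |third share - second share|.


Total parts = 4 + 2 + 3 = 9
Value per part = 45 / 9 = 5
Shares: 4*5=20, 2*5=10, 3*5=15
Third share = 15, second share = 10
Difference = |15 - 10| = 5

5


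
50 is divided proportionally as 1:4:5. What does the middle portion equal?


Ratio = 1:4:5
Total parts = 1 + 4 + 5 = 10
Value per part = 50 / 10 = 5
First share = 1 * 5 = 5
Middle share = 4 * 5 = 20
Third share = 5 * 5 = 25

20


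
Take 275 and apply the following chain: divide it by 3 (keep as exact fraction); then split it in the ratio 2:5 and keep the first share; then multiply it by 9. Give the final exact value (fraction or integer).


Start with 275.
Step 1: Divide by 3: 275 / 3 = 275/3
Step 2: Split 2:5, first share = 275/3 * 2/7 = 550/21
Step 3: Multiply by 9: 550/21 * 9 = 1650/7
Final result = 1650/7

1650/7
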